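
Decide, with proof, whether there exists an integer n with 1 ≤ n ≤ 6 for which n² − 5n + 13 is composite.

At n = 4: 4² − 5·4 + 13 = 9 = 3·3, which is composite.

n = 4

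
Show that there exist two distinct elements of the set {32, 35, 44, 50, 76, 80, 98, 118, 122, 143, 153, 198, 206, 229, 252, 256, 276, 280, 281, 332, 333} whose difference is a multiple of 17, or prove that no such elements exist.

Both 35 and 256 leave remainder 1 on division by 17; their difference 221 = 13·17 is a multiple of 17.

Yes: 35 and 256.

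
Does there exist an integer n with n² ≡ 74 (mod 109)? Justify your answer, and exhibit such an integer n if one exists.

n = 69 works: 69² = 4761, and 4761 − 74 = 4687 = 43·109.

n = 69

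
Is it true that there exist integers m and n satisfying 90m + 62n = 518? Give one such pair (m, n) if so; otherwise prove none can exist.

m = 3, n = 4

Since gcd(90, 62) = 2 and 518 = 2·259, Bézout's identity guarantees a solution.
Dividing through by 2 reduces the equation to 45m + 31n = 259.
Run the Euclidean algorithm on 45 and 31: 45 = 1·31 + 14, 31 = 2·14 + 3, 14 = 4·3 + 2, 3 = 1·2 + 1, 2 = 2·1 + 0.
Back-substituting, 1 = 3 − 1·2 = 3 − (14 − 4·3) = −14 + 5·3 = −14 + 5·(31 − 2·14) = 5·31 − 11·14 = 5·31 − 11·(45 − 1·31) = −11·45 + 16·31; that is, 45·(-11) + 31·16 = 1.
Multiplying through by 259: m = (-11)·259 = -2849, n = 16·259 = 4144 is a solution.
The general solution is m = -2849 + 31k, n = 4144 − 45k; taking k = 92 gives the smaller pair m = 3, n = 4.
Check: 90·3 + 62·4 = 270 + 248 = 518. ✓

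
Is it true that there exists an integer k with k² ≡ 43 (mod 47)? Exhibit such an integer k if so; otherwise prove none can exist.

47 is prime, so by Euler's criterion 43 is a square mod 47 iff 43^((47−1)/2) = 43^23 ≡ 1 (mod 47).
Repeated squaring mod 47: 43^2 = 1849 ≡ 16; 43^4 ≡ 16² = 256 ≡ 21; 43^8 ≡ 21² = 441 ≡ 18; 43^16 ≡ 18² = 324 ≡ 42.
Since 23 = 16 + 4 + 2 + 1, 43^23 ≡ 42 · 21 · 16 · 43; multiplying out mod 47: 42·21 = 882 ≡ 36, then 36·16 = 576 ≡ 12, then 12·43 = 516 ≡ 46. Thus 43^23 ≡ 46 ≡ −1 (mod 47).
By Euler's criterion 43 is a quadratic non-residue mod 47: no k satisfies k² ≡ 43 (mod 47).

There is no such integer.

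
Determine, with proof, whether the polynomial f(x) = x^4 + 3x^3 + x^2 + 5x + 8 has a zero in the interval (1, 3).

f(1) = 18 and f(3) = 194, both positive, so a sign-change argument is unavailable; we show f keeps this sign on the whole interval.
Substitute x = 1 + u, where 0 < u < 2 on the interval. Expanding, f(1 + u) = u^4 + 7u^3 + 16u^2 + 20u + 18.
The nonzero coefficients here are all positive, so for u > 0 every term is positive (or zero), and the constant term 18 is strictly positive.
So f is strictly positive on (1, 3); no root exists in the interval.

f has no root in that interval.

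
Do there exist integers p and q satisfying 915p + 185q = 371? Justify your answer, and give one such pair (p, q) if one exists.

No, no such integers exist.

Any value of 915p + 185q is a multiple of gcd(915, 185) = 5.
But 371 = 5·74 + 1, so 5 ∤ 371.
Therefore 915p + 185q = 371 has no solution in integers.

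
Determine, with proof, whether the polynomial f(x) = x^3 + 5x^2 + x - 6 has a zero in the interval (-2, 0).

f(-2) = 4 and f(0) = -6, which have opposite signs.
f is continuous everywhere (it is a polynomial), in particular on [-2, 0].
By the Intermediate Value Theorem f must vanish at some point of (-2, 0).

Yes, f has a root in the interval.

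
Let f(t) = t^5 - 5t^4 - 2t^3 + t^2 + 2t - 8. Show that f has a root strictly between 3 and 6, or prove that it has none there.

Such a root exists.

f(3) = -209 and f(6) = 904, which have opposite signs.
As a polynomial, f is continuous on every closed interval.
By the Intermediate Value Theorem f must vanish at some point of (3, 6).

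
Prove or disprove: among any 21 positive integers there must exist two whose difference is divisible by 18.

Partition the integers by their residue mod 18; there are 18 classes.
Placing 21 integers into 18 classes, some class receives at least two — say a and b.
Equal remainders mean a − b ≡ 0 (mod 18), so 18 divides their difference.

Yes.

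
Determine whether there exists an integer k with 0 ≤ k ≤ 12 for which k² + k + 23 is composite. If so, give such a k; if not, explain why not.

k = 1

At k = 1: 1² + 1 + 23 = 25 = 5·5, which is composite.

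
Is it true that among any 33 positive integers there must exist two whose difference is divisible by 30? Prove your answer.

Yes.

Each integer lies in one of the 30 residue classes modulo 30.
With 33 integers and only 30 classes, the pigeonhole principle forces two of them, say a and b, into the same class.
Equal remainders mean a − b ≡ 0 (mod 30), so 30 divides their difference.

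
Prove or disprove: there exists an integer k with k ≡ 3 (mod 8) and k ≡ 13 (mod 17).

gcd(8, 17) = 1, so the Chinese Remainder Theorem guarantees exactly one residue class mod 136 satisfying both.
Any solution of the first congruence is k = 3 + 8t; substituting into the second, 8t ≡ 13 − 3 ≡ 10 (mod 17).
To invert 8 modulo 17: 17 = 2·8 + 1, 8 = 8·1 + 0, and unwinding, 1 = 17 − 2·8. Thus 8⁻¹ ≡ -2 ≡ 15 (mod 17).
Multiplying by 15: t ≡ 15·10 = 150 ≡ 14 (mod 17).
With t = 14: k = 3 + 8·14 = 115.
Indeed 115 ≡ 3 (mod 8) and 115 ≡ 13 (mod 17).

k = 115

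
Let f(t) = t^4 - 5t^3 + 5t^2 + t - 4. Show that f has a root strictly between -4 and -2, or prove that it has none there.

No such root exists.

The endpoint values f(-4) = 648 and f(-2) = 70 are both positive. Claim: f(t) > 0 for every t in (-4, -2).
Shift to the endpoint -2: with t = -2 − u (0 < u < 2), one computes f(-2 − u) = u^4 + 13u^3 + 59u^2 + 111u + 70.
The nonzero coefficients here are all positive, so for u > 0 every term is positive (or zero), and the constant term 70 is strictly positive.
So f is strictly positive on (-4, -2); no root exists in the interval.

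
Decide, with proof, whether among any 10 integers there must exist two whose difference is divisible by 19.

Take the 10 consecutive integers 2, 3, …, 11: their residues mod 19 are all distinct because 10 ≤ 19.
Any two of them differ by at most 9 < 19 and by at least 1, so no difference is a multiple of 19.

No; for instance {2, 3, 4, 5, 6, 7, 8, 9, 10, 11} is a counterexample.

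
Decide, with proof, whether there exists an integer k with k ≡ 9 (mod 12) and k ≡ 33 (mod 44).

The moduli are not coprime: gcd(12, 44) = 4. Compatibility requires 4 ∣ (33 − 9) = 24, which holds, so solutions exist.
List candidates k ≡ 9 (mod 12): 9, 21, 33. Modulo 44 these are 9, 21, 33; 33 gives 33 as required.
Verify: 33 = 2·12 + 9 and 33 = 0·44 + 33. ✓

k = 33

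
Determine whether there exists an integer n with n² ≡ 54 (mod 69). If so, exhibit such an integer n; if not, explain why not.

n = 36

n = 36 works: 36² = 1296, and 1296 − 54 = 1242 = 18·69.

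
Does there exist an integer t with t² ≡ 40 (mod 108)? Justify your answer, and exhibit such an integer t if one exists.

t = 16

Take t = 16. Then 16² = 256 = 2·108 + 40, so 16² ≡ 40 (mod 108).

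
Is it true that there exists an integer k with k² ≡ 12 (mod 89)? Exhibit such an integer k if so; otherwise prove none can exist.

89 is prime, so by Euler's criterion 12 is a square mod 89 iff 12^((89−1)/2) = 12^44 ≡ 1 (mod 89).
Repeated squaring mod 89: 12^2 = 144 ≡ 55; 12^4 ≡ 55² = 3025 ≡ 88; 12^8 ≡ 88² = 7744 ≡ 1; 12^16 ≡ 1² = 1 ≡ 1; 12^32 ≡ 1² = 1 ≡ 1.
Since 44 = 32 + 8 + 4, 12^44 ≡ 1 · 1 · 88; multiplying out mod 89: 1·1 = 1 ≡ 1, then 1·88 = 88 ≡ 88. Thus 12^44 ≡ 88 ≡ −1 (mod 89).
By Euler's criterion 12 is a quadratic non-residue mod 89: no k satisfies k² ≡ 12 (mod 89).

No such integer exists.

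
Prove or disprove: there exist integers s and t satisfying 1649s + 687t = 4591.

Since gcd(1649, 687) = 1, every integer is an integer combination of 1649 and 687.
Run the Euclidean algorithm on 1649 and 687: 1649 = 2·687 + 275, 687 = 2·275 + 137, 275 = 2·137 + 1, 137 = 137·1 + 0.
Unwinding: 1 = 275 − 2·137 = 275 − 2·(687 − 2·275) = −2·687 + 5·275 = −2·687 + 5·(1649 − 2·687) = 5·1649 − 12·687, i.e. 1649·5 + 687·(-12) = 1.
Times 4591: 1649·22955 + 687·(-55092) = 4591, so (22955, -55092) solves it.
Shifting by a multiple of (687, −1649) keeps it a solution: s = 22955 − 33·687 = 284, t = -55092 + 33·1649 = -675.
Indeed 1649·284 + 687·(-675) = 468316 − 463725 = 4591.

s = 284, t = -675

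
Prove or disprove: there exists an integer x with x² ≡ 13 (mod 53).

x = 15

x = 15 works: 15² = 225, and 225 − 13 = 212 = 4·53.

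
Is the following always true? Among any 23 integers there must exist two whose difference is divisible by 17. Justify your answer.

Each integer lies in one of the 17 residue classes modulo 17.
Placing 23 integers into 17 classes, some class receives at least two — say a and b.
Then a ≡ b (mod 17), i.e. 17 ∣ (a − b).

Yes, this is always true.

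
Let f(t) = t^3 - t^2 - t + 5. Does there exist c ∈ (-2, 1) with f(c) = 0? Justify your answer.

Yes, such a c exists.

f(-2) = -5 and f(1) = 4, which have opposite signs.
f is continuous everywhere (it is a polynomial), in particular on [-2, 1].
By the Intermediate Value Theorem f must vanish at some point of (-2, 1).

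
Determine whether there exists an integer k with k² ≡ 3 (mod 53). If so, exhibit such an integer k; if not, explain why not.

Apply Euler's criterion with the prime 53: 3 is a quadratic residue iff 3^26 ≡ 1 (mod 53), and a non-residue iff it is ≡ −1.
Repeated squaring mod 53: 3^2 = 9 ≡ 9; 3^4 ≡ 9² = 81 ≡ 28; 3^8 ≡ 28² = 784 ≡ 42; 3^16 ≡ 42² = 1764 ≡ 15.
Since 26 = 16 + 8 + 2, 3^26 ≡ 15 · 42 · 9; multiplying out mod 53: 15·42 = 630 ≡ 47, then 47·9 = 423 ≡ 52. Thus 3^26 ≡ 52 ≡ −1 (mod 53).
By Euler's criterion 3 is a quadratic non-residue mod 53: no k satisfies k² ≡ 3 (mod 53).

There is no such integer.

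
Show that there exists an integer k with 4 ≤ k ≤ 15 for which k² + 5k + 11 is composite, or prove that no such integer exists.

At k = 6: 6² + 5·6 + 11 = 77 = 7·11, which is composite.

k = 6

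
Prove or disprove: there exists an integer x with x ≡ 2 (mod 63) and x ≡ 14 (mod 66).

gcd(63, 66) = 3. A simultaneous solution exists iff 2 ≡ 14 (mod 3); here 2 mod 3 = 2 = 14 mod 3, so it does.
Write x = 2 + 63t. Then 63t ≡ 14 − 2 ≡ 12 (mod 66); dividing through by 3 gives 21t ≡ 4 (mod 22).
Note 21·21 = 441 ≡ 1 (mod 22) (as 441 − 1 = 20·22), so 21⁻¹ ≡ 21.
Multiplying by 21: t ≡ 21·4 = 84 ≡ 18 (mod 22).
Then x = 2 + 63·18 = 1136.
Indeed 1136 ≡ 2 (mod 63) and 1136 ≡ 14 (mod 66).

x = 1136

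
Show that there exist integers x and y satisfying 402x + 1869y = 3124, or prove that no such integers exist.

There are no such integers.

Both 402 and 1869 are divisible by gcd(402, 1869) = 3, hence so is any combination 402x + 1869y.
But 3124 is not a multiple of 3 (it leaves remainder 1).
So the equation is unsolvable over ℤ.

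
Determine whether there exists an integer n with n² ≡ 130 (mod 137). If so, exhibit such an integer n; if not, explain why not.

n = 33

Take n = 33. Then 33² = 1089 = 7·137 + 130, so 33² ≡ 130 (mod 137).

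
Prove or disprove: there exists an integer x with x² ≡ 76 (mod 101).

Take x = 51. Then 51² = 2601 = 25·101 + 76, so 51² ≡ 76 (mod 101).

x = 51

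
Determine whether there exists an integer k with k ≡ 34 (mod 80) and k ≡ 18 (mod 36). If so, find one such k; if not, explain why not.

k = 594

Here gcd(80, 36) = 4, and both 34 and 18 leave remainder 2 mod 4, so the system is consistent.
The integers ≡ 34 (mod 80) are 34, 114, 194, 274, 354, 434, 514, 594, …; their remainders mod 36 are 34, 6, 14, 22, 30, 2, 10, 18, so k = 594 is the first that is ≡ 18 (mod 36).
Indeed 594 ≡ 34 (mod 80) and 594 ≡ 18 (mod 36).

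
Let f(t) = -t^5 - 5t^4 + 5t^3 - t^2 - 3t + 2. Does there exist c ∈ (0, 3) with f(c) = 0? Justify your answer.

Such a root exists.

f(0) = 2 and f(3) = -529, which have opposite signs.
f is continuous everywhere (it is a polynomial), in particular on [0, 3].
By the Intermediate Value Theorem, f takes the value 0 somewhere in the open interval.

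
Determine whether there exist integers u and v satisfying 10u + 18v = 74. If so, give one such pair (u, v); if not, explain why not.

u = 2, v = 3

Since gcd(10, 18) = 2 and 74 = 2·37, Bézout's identity guarantees a solution.
Dividing through by 2 reduces the equation to 5u + 9v = 37.
Dividing repeatedly: 9 = 1·5 + 4, 5 = 1·4 + 1, 4 = 4·1 + 0.
Working back up the chain: 1 = 5 − 1·4 = 5 − (9 − 1·5) = −9 + 2·5. So 5·2 + 9·(-1) = 1.
Times 37: 5·74 + 9·(-37) = 37, so (74, -37) solves it.
Subtracting 8·9 from u and adding 8·5 to v gives the tidier solution (2, 3).
Check: 10·2 + 18·3 = 20 + 54 = 74. ✓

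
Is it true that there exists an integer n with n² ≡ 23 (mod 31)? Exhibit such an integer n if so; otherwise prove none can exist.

No, no such integer exists.

Apply Euler's criterion with the prime 31: 23 is a quadratic residue iff 23^15 ≡ 1 (mod 31), and a non-residue iff it is ≡ −1.
Repeated squaring mod 31: 23^2 = 529 ≡ 2; 23^4 ≡ 2² = 4 ≡ 4; 23^8 ≡ 4² = 16 ≡ 16.
Since 15 = 8 + 4 + 2 + 1, 23^15 ≡ 16 · 4 · 2 · 23; multiplying out mod 31: 16·4 = 64 ≡ 2, then 2·2 = 4 ≡ 4, then 4·23 = 92 ≡ 30. Thus 23^15 ≡ 30 ≡ −1 (mod 31).
The value −1 means 23 is a non-residue modulo 31, so n² ≡ 23 (mod 31) is impossible.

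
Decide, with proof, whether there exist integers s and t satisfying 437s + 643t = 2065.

s = 505, t = -340

Since gcd(437, 643) = 1, every integer is an integer combination of 437 and 643.
Euclidean algorithm: 643 = 1·437 + 206, 437 = 2·206 + 25, 206 = 8·25 + 6, 25 = 4·6 + 1, 6 = 6·1 + 0.
Working back up the chain: 1 = 25 − 4·6 = 25 − 4·(206 − 8·25) = −4·206 + 33·25 = −4·206 + 33·(437 − 2·206) = 33·437 − 70·206 = 33·437 − 70·(643 − 1·437) = −70·643 + 103·437. So 437·103 + 643·(-70) = 1.
Scaling by 2065 gives the particular solution (s, t) = (212695, -144550).
Shifting by a multiple of (643, −437) keeps it a solution: s = 212695 − 330·643 = 505, t = -144550 + 330·437 = -340.
Indeed 437·505 + 643·(-340) = 220685 − 218620 = 2065.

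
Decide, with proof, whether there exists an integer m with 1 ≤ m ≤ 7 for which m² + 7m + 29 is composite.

The values for m = 1, 2, …, 7 are 37, 47, 59, 73, 89, 107, 127, and each of these is prime.
So no value in the range makes the expression composite.

There is no such integer m in that range.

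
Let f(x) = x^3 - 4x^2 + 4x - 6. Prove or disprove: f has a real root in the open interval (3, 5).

f(3) = -3 and f(5) = 39, which have opposite signs.
f is continuous everywhere (it is a polynomial), in particular on [3, 5].
By the Intermediate Value Theorem, f takes the value 0 somewhere in the open interval.

Yes, f has a root in the interval.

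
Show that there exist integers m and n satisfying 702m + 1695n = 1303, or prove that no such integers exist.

No, no such integers exist.

gcd(702, 1695) = 3, so every integer of the form 702m + 1695n is a multiple of 3.
But 1303 is not a multiple of 3 (it leaves remainder 1).
Therefore 702m + 1695n = 1303 has no solution in integers.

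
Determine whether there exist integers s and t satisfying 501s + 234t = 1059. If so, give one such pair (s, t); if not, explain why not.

s = 25, t = -49

Since gcd(501, 234) = 3 and 1059 = 3·353, Bézout's identity guarantees a solution.
Dividing through by 3 reduces the equation to 167s + 78t = 353.
Run the Euclidean algorithm on 167 and 78: 167 = 2·78 + 11, 78 = 7·11 + 1, 11 = 11·1 + 0.
Unwinding: 1 = 78 − 7·11 = 78 − 7·(167 − 2·78) = −7·167 + 15·78, i.e. 167·(-7) + 78·15 = 1.
Scaling by 353 gives the particular solution (s, t) = (-2471, 5295).
Shifting by a multiple of (78, −167) keeps it a solution: s = -2471 + 32·78 = 25, t = 5295 − 32·167 = -49.
Indeed 501·25 + 234·(-49) = 12525 − 11466 = 1059.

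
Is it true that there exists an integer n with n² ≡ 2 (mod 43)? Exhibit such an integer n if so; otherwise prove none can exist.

There is no such integer.

43 is prime, so by Euler's criterion 2 is a square mod 43 iff 2^((43−1)/2) = 2^21 ≡ 1 (mod 43).
Repeated squaring mod 43: 2^2 = 4 ≡ 4; 2^4 ≡ 4² = 16 ≡ 16; 2^8 ≡ 16² = 256 ≡ 41; 2^16 ≡ 41² = 1681 ≡ 4.
Since 21 = 16 + 4 + 1, 2^21 ≡ 4 · 16 · 2; multiplying out mod 43: 4·16 = 64 ≡ 21, then 21·2 = 42 ≡ 42. Thus 2^21 ≡ 42 ≡ −1 (mod 43).
By Euler's criterion 2 is a quadratic non-residue mod 43: no n satisfies n² ≡ 2 (mod 43).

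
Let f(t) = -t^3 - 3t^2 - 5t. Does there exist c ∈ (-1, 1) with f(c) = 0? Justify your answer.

f(-1) = 3 and f(1) = -9, which have opposite signs.
As a polynomial, f is continuous on every closed interval.
So by the Intermediate Value Theorem there is a c strictly between -1 and 1 with f(c) = 0.

Yes, f has a root in the interval.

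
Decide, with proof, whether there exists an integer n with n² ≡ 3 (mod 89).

89 is prime, so by Euler's criterion 3 is a square mod 89 iff 3^((89−1)/2) = 3^44 ≡ 1 (mod 89).
Repeated squaring mod 89: 3^2 = 9 ≡ 9; 3^4 ≡ 9² = 81 ≡ 81; 3^8 ≡ 81² = 6561 ≡ 64; 3^16 ≡ 64² = 4096 ≡ 2; 3^32 ≡ 2² = 4 ≡ 4.
Since 44 = 32 + 8 + 4, 3^44 ≡ 4 · 64 · 81; multiplying out mod 89: 4·64 = 256 ≡ 78, then 78·81 = 6318 ≡ 88. Thus 3^44 ≡ 88 ≡ −1 (mod 89).
By Euler's criterion 3 is a quadratic non-residue mod 89: no n satisfies n² ≡ 3 (mod 89).

No, no such integer exists.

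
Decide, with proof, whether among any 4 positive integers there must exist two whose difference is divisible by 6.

Take the 4 consecutive integers 20, 21, 22, 23: their residues mod 6 are all distinct because 4 ≤ 6.
Any two of them differ by at most 3 < 6 and by at least 1, so no difference is a multiple of 6.

No; for instance {20, 21, 22, 23} is a counterexample.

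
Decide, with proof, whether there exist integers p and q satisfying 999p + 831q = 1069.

There are no such integers.

Both 999 and 831 are divisible by gcd(999, 831) = 3, hence so is any combination 999p + 831q.
But 1069 is not a multiple of 3 (it leaves remainder 1).
Hence no integers p, q satisfy the equation.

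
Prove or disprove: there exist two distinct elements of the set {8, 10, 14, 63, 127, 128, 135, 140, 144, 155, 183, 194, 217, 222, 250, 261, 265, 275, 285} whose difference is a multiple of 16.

Reduce each element mod 16: 8↦8, 10↦10, 14↦14, 63↦15, 127↦15, 128↦0, 135↦7, 140↦12, 144↦0, 155↦11, 183↦7, 194↦2, 217↦9, 222↦14, 250↦10, 261↦5, 265↦9, 275↦3, 285↦13. The residue 10 repeats (at 10 and 250), and 250 − 10 = 240 = 15·16.

10 and 250 are such a pair.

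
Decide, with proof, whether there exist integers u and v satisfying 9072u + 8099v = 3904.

gcd(9072, 8099) = 7, so every integer of the form 9072u + 8099v is a multiple of 7.
But 3904 = 7·557 + 5, so 7 ∤ 3904.
Therefore 9072u + 8099v = 3904 has no solution in integers.

There are no such integers.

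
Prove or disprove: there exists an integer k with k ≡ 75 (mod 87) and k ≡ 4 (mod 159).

Both moduli are multiples of 3 = gcd(87, 159), so any solution would satisfy k ≡ 75 and k ≡ 4 modulo 3 simultaneously.
However 75 ≡ 0 and 4 ≡ 1 (mod 3), and 0 ≠ 1.
Hence the system has no solution.

No such integer exists.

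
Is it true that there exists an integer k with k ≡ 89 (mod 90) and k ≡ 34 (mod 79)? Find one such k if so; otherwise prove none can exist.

k = 6749

gcd(90, 79) = 1, so the Chinese Remainder Theorem guarantees exactly one residue class mod 7110 satisfying both.
Any solution of the first congruence is k = 89 + 90t; substituting into the second, 90t ≡ 34 − 89 ≡ 24 (mod 79).
90 ≡ 11 (mod 79), so this reads 11t ≡ 24 (mod 79). To invert 11 modulo 79: 79 = 7·11 + 2, 11 = 5·2 + 1, 2 = 2·1 + 0, and unwinding, 1 = 11 − 5·2 = 11 − 5·(79 − 7·11) = −5·79 + 36·11. Thus 11⁻¹ ≡ 36 (mod 79).
Therefore t ≡ 36·24 = 864 ≡ 74 (mod 79).
With t = 74: k = 89 + 90·74 = 6749.
Indeed 6749 ≡ 89 (mod 90) and 6749 ≡ 34 (mod 79).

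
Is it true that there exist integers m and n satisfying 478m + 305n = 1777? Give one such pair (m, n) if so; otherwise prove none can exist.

m = 109, n = -165

Since gcd(478, 305) = 1, every integer is an integer combination of 478 and 305.
Run the Euclidean algorithm on 478 and 305: 478 = 1·305 + 173, 305 = 1·173 + 132, 173 = 1·132 + 41, 132 = 3·41 + 9, 41 = 4·9 + 5, 9 = 1·5 + 4, 5 = 1·4 + 1, 4 = 4·1 + 0.
Unwinding: 1 = 5 − 1·4 = 5 − (9 − 1·5) = −9 + 2·5 = −9 + 2·(41 − 4·9) = 2·41 − 9·9 = 2·41 − 9·(132 − 3·41) = −9·132 + 29·41 = −9·132 + 29·(173 − 1·132) = 29·173 − 38·132 = 29·173 − 38·(305 − 1·173) = −38·305 + 67·173 = −38·305 + 67·(478 − 1·305) = 67·478 − 105·305, i.e. 478·67 + 305·(-105) = 1.
Multiplying through by 1777: m = 67·1777 = 119059, n = (-105)·1777 = -186585 is a solution.
Subtracting 390·305 from m and adding 390·478 to n gives the tidier solution (109, -165).
Indeed 478·109 + 305·(-165) = 52102 − 50325 = 1777.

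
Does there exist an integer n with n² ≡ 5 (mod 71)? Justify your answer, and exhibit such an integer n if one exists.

Take n = 54. Then 54² = 2916 = 41·71 + 5, so 54² ≡ 5 (mod 71).

n = 54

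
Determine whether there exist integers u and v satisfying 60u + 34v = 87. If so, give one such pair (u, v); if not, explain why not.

gcd(60, 34) = 2, so every integer of the form 60u + 34v is a multiple of 2.
However 87 leaves remainder 1 on division by 2.
So the equation is unsolvable over ℤ.

No, no such integers exist.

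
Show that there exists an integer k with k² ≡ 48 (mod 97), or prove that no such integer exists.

k = 40 works: 40² = 1600, and 1600 − 48 = 1552 = 16·97.

k = 40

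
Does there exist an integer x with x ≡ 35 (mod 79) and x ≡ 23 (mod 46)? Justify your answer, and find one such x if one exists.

gcd(79, 46) = 1, so the Chinese Remainder Theorem guarantees exactly one residue class mod 3634 satisfying both.
Any solution of the first congruence is x = 35 + 79t; substituting into the second, 79t ≡ 23 − 35 ≡ 34 (mod 46).
79 ≡ 33 (mod 46), so this reads 33t ≡ 34 (mod 46). Since 33·7 = 231 = 5·46 + 1, the inverse of 33 mod 46 is 7.
Multiplying by 7: t ≡ 7·34 = 238 ≡ 8 (mod 46).
With t = 8: x = 35 + 79·8 = 667.
Indeed 667 ≡ 35 (mod 79) and 667 ≡ 23 (mod 46).

x = 667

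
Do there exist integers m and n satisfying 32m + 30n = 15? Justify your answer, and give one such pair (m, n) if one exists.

There are no such integers.

gcd(32, 30) = 2, so every integer of the form 32m + 30n is a multiple of 2.
But 15 is not a multiple of 2 (it leaves remainder 1).
So the equation is unsolvable over ℤ.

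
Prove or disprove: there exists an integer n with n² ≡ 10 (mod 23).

23 is prime, so by Euler's criterion 10 is a square mod 23 iff 10^((23−1)/2) = 10^11 ≡ 1 (mod 23).
Repeated squaring mod 23: 10^2 = 100 ≡ 8; 10^4 ≡ 8² = 64 ≡ 18; 10^8 ≡ 18² = 324 ≡ 2.
Since 11 = 8 + 2 + 1, 10^11 ≡ 2 · 8 · 10; multiplying out mod 23: 2·8 = 16 ≡ 16, then 16·10 = 160 ≡ 22. Thus 10^11 ≡ 22 ≡ −1 (mod 23).
The value −1 means 10 is a non-residue modulo 23, so n² ≡ 10 (mod 23) is impossible.

No, no such integer exists.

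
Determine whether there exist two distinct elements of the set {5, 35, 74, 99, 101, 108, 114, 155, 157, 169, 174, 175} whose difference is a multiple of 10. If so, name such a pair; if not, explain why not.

5 mod 10 = 5 and 35 mod 10 = 5, so 35 − 5 = 30 = 3·10.

5 and 35 are such a pair.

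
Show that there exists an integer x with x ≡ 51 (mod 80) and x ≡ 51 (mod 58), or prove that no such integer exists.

x = 51

Here gcd(80, 58) = 2, and both 51 and 51 leave remainder 1 mod 2, so the system is consistent.
In fact x = 51 itself already satisfies 51 mod 58 = 51.
Verify: 51 = 0·80 + 51 and 51 = 0·58 + 51. ✓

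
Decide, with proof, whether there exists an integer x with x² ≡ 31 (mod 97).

x = 82 works: 82² = 6724, and 6724 − 31 = 6693 = 69·97.

x = 82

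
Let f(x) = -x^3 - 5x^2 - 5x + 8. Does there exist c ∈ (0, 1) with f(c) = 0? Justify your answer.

Yes, such a c exists.

f(0) = 8 and f(1) = -3, which have opposite signs.
Since f is a polynomial it is continuous on [0, 1].
The Intermediate Value Theorem then guarantees some c ∈ (0, 1) with f(c) = 0.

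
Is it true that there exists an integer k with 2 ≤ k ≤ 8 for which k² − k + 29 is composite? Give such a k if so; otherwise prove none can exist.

At k = 5: 5² − 5 + 29 = 49 = 7·7, which is composite.

k = 5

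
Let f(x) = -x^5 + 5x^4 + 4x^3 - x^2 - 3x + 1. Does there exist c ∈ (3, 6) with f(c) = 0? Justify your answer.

Yes, such a c exists.

f(3) = 253 and f(6) = -485, which have opposite signs.
Since f is a polynomial it is continuous on [3, 6].
The Intermediate Value Theorem then guarantees some c ∈ (3, 6) with f(c) = 0.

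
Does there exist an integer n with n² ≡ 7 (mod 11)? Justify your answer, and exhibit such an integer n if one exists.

No such integer exists.

Squares mod 11 repeat after n = 5 (as (−n)² = n²); for n = 0..5 they are 0, 1, 4, 9, 5, 3.
So the quadratic residues mod 11 are {0, 1, 3, 4, 5, 9}, and 7 is not among them.
Hence no integer n has n² ≡ 7 (mod 11).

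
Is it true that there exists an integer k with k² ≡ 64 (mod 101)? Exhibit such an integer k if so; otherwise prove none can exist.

k = 8

Take k = 8. Then 8² = 64, and since 0 ≤ 64 < 101 this is already reduced: 8² ≡ 64 (mod 101).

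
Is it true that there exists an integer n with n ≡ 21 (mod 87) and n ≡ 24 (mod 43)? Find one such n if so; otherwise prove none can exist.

n = 282

Since 87 and 43 share no common factor, CRT says the pair of congruences has a solution (unique mod 3741).
Write n = 21 + 87t and require 21 + 87t ≡ 24 (mod 43), i.e. 87t ≡ 3 (mod 43).
87 ≡ 1 (mod 43), so this reads 1t ≡ 3 (mod 43). So t ≡ 3 (mod 43).
With t = 3: n = 21 + 87·3 = 282.
Verify: 282 = 3·87 + 21 and 282 = 6·43 + 24. ✓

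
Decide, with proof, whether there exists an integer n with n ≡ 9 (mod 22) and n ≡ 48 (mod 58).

Both moduli are multiples of 2 = gcd(22, 58), so any solution would satisfy n ≡ 9 and n ≡ 48 modulo 2 simultaneously.
But 9 mod 2 = 1 while 48 mod 2 = 0, a contradiction.
Therefore no such n exists.

No, no such integer exists.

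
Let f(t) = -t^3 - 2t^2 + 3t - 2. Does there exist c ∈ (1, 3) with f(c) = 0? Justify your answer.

f(1) = -2 and f(3) = -38, both negative, so a sign-change argument is unavailable; we show f keeps this sign on the whole interval.
Substitute t = 1 + u, where 0 < u < 2 on the interval. Expanding, f(1 + u) = -u^3 - 5u^2 - 4u - 2.
All 4 nonzero coefficients of this polynomial in u are negative; hence for u > 0 the value is a sum of negative terms (the constant -2 among them).
So f is strictly negative on (1, 3); no root exists in the interval.

f has no root in that interval.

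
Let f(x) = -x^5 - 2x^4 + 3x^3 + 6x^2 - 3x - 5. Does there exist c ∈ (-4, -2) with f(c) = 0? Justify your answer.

f(-4) = 423 and f(-2) = 1, both positive, so a sign-change argument is unavailable; we show f keeps this sign on the whole interval.
Substitute x = -2 − u, where 0 < u < 2 on the interval. Expanding, f(-2 − u) = u^5 + 8u^4 + 21u^3 + 20u^2 + 7u + 1.
The nonzero coefficients here are all positive, so for u > 0 every term is positive (or zero), and the constant term 1 is strictly positive.
Therefore f(x) > 0 throughout (-4, -2), and f has no zero there.

No such root exists.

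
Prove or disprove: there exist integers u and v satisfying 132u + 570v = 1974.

u = 2, v = 3

gcd(132, 570) = 6, and 6 divides 1974, so integer solutions exist.
Dividing through by 6 reduces the equation to 22u + 95v = 329.
Run the Euclidean algorithm on 95 and 22: 95 = 4·22 + 7, 22 = 3·7 + 1, 7 = 7·1 + 0.
Back-substituting, 1 = 22 − 3·7 = 22 − 3·(95 − 4·22) = −3·95 + 13·22; that is, 22·13 + 95·(-3) = 1.
Multiplying through by 329: u = 13·329 = 4277, v = (-3)·329 = -987 is a solution.
The general solution is u = 4277 + 95k, v = -987 − 22k; taking k = -45 gives the smaller pair u = 2, v = 3.
Check: 132·2 + 570·3 = 264 + 1710 = 1974. ✓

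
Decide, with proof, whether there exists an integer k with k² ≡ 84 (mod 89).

k = 66

Take k = 66. Then 66² = 4356 = 48·89 + 84, so 66² ≡ 84 (mod 89).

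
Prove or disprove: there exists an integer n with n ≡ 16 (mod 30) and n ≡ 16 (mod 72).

The moduli are not coprime: gcd(30, 72) = 6. Compatibility requires 6 ∣ (16 − 16) = 0, which holds, so solutions exist.
The smallest candidate n = 16 works directly: 16 ≡ 16 (mod 72).
Indeed 16 ≡ 16 (mod 30) and 16 ≡ 16 (mod 72).

n = 16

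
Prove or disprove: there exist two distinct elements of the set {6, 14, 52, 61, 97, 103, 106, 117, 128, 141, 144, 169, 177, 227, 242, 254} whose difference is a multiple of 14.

Yes: 61 and 103.

61 mod 14 = 5 and 103 mod 14 = 5, so 103 − 61 = 42 = 3·14.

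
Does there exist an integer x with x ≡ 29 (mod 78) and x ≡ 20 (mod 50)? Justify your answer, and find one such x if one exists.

No such integer exists.

Both moduli are multiples of 2 = gcd(78, 50), so any solution would satisfy x ≡ 29 and x ≡ 20 modulo 2 simultaneously.
These are incompatible: 29 − 20 = 9 is not divisible by 2.
So no integer satisfies both congruences.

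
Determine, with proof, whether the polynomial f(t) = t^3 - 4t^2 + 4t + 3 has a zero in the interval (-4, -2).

The endpoint values f(-4) = -141 and f(-2) = -29 are both negative. Claim: f(t) < 0 for every t in (-4, -2).
Shift to the endpoint -2: with t = -2 − u (0 < u < 2), one computes f(-2 − u) = -u^3 - 10u^2 - 32u - 29.
All 4 nonzero coefficients of this polynomial in u are negative; hence for u > 0 the value is a sum of negative terms (the constant -29 among them).
So f is strictly negative on (-4, -2); no root exists in the interval.

f has no root in that interval.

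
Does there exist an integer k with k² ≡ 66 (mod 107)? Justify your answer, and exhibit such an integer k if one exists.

There is no such integer.

Apply Euler's criterion with the prime 107: 66 is a quadratic residue iff 66^53 ≡ 1 (mod 107), and a non-residue iff it is ≡ −1.
Squaring successively (mod 107): 66^2 = 4356 ≡ 76; 66^4 ≡ 76² = 5776 ≡ 105; 66^8 ≡ 105² = 11025 ≡ 4; 66^16 ≡ 4² = 16 ≡ 16; 66^32 ≡ 16² = 256 ≡ 42.
Since 53 = 32 + 16 + 4 + 1, 66^53 ≡ 42 · 16 · 105 · 66; multiplying out mod 107: 42·16 = 672 ≡ 30, then 30·105 = 3150 ≡ 47, then 47·66 = 3102 ≡ 106. Thus 66^53 ≡ 106 ≡ −1 (mod 107).
By Euler's criterion 66 is a quadratic non-residue mod 107: no k satisfies k² ≡ 66 (mod 107).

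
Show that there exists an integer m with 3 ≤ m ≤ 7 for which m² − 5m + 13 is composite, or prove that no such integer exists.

m = 4

At m = 4: 4² − 5·4 + 13 = 9 = 3·3, which is composite.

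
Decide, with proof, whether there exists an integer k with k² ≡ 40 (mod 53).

k = 27

Take k = 27. Then 27² = 729 = 13·53 + 40, so 27² ≡ 40 (mod 53).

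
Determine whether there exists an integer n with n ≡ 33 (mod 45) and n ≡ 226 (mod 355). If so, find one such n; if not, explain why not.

gcd(45, 355) = 5. If n ≡ 33 (mod 45) and n ≡ 226 (mod 355), then n ≡ 33 (mod 5) and n ≡ 226 (mod 5).
However 33 ≡ 3 and 226 ≡ 1 (mod 5), and 3 ≠ 1.
Therefore no such n exists.

No such integer exists.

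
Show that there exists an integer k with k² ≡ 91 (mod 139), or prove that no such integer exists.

k = 62 works: 62² = 3844, and 3844 − 91 = 3753 = 27·139.

k = 62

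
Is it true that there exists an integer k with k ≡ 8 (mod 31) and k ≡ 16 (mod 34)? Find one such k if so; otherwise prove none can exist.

The moduli 31 and 34 are coprime, so by the Chinese Remainder Theorem a unique solution modulo 1054 exists.
Any solution of the first congruence is k = 8 + 31t; substituting into the second, 31t ≡ 16 − 8 ≡ 8 (mod 34).
Since 31·11 = 341 = 10·34 + 1, the inverse of 31 mod 34 is 11.
Multiplying by 11: t ≡ 11·8 = 88 ≡ 20 (mod 34).
Taking t = 20 gives k = 8 + 31·20 = 628.
Verify: 628 = 20·31 + 8 and 628 = 18·34 + 16. ✓

k = 628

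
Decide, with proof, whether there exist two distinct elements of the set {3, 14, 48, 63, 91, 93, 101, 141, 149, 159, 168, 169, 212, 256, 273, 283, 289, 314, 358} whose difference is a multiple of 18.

3 and 93 are such a pair.

3 mod 18 = 3 and 93 mod 18 = 3, so 93 − 3 = 90 = 5·18.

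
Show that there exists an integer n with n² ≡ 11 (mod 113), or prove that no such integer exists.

Take n = 24. Then 24² = 576 = 5·113 + 11, so 24² ≡ 11 (mod 113).

n = 24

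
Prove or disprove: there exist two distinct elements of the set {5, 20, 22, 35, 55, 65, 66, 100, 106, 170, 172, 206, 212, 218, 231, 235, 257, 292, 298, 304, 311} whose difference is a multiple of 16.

The pair (20, 100) works.

Both 20 and 100 leave remainder 4 on division by 16; their difference 80 = 5·16 is a multiple of 16.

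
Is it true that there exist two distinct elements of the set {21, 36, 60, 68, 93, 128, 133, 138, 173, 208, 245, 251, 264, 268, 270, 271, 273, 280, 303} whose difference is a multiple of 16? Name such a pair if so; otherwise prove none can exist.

Yes: 21 and 133.

Both 21 and 133 leave remainder 5 on division by 16; their difference 112 = 7·16 is a multiple of 16.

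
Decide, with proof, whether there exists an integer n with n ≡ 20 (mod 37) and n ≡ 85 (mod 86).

gcd(37, 86) = 1, so the Chinese Remainder Theorem guarantees exactly one residue class mod 3182 satisfying both.
Write n = 20 + 37t and require 20 + 37t ≡ 85 (mod 86), i.e. 37t ≡ 65 (mod 86).
Note 37·7 = 259 ≡ 1 (mod 86) (as 259 − 1 = 3·86), so 37⁻¹ ≡ 7.
Therefore t ≡ 7·65 = 455 ≡ 25 (mod 86).
With t = 25: n = 20 + 37·25 = 945.
Indeed 945 ≡ 20 (mod 37) and 945 ≡ 85 (mod 86).

n = 945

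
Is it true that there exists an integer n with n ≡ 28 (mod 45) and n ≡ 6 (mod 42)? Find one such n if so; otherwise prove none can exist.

No, no such integer exists.

gcd(45, 42) = 3. If n ≡ 28 (mod 45) and n ≡ 6 (mod 42), then n ≡ 28 (mod 3) and n ≡ 6 (mod 3).
These are incompatible: 28 − 6 = 22 is not divisible by 3.
So no integer satisfies both congruences.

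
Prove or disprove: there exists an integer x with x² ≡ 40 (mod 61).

Apply Euler's criterion with the prime 61: 40 is a quadratic residue iff 40^30 ≡ 1 (mod 61), and a non-residue iff it is ≡ −1.
Squaring successively (mod 61): 40^2 = 1600 ≡ 14; 40^4 ≡ 14² = 196 ≡ 13; 40^8 ≡ 13² = 169 ≡ 47; 40^16 ≡ 47² = 2209 ≡ 13.
Since 30 = 16 + 8 + 4 + 2, 40^30 ≡ 13 · 47 · 13 · 14; multiplying out mod 61: 13·47 = 611 ≡ 1, then 1·13 = 13 ≡ 13, then 13·14 = 182 ≡ 60. Thus 40^30 ≡ 60 ≡ −1 (mod 61).
The value −1 means 40 is a non-residue modulo 61, so x² ≡ 40 (mod 61) is impossible.

There is no such integer.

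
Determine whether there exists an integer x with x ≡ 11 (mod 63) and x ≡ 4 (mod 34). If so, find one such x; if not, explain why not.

Since 63 and 34 share no common factor, CRT says the pair of congruences has a solution (unique mod 2142).
Any solution of the first congruence is x = 11 + 63t; substituting into the second, 63t ≡ 4 − 11 ≡ 27 (mod 34).
63 ≡ 29 (mod 34), so this reads 29t ≡ 27 (mod 34). Since 29·27 = 783 = 23·34 + 1, the inverse of 29 mod 34 is 27.
Therefore t ≡ 27·27 = 729 ≡ 15 (mod 34).
With t = 15: x = 11 + 63·15 = 956.
Indeed 956 ≡ 11 (mod 63) and 956 ≡ 4 (mod 34).

x = 956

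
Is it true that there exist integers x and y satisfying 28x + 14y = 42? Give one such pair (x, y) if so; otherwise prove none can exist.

x = 0, y = 3

Every value of 28x + 14y is a multiple of gcd(28, 14) = 14; since 14 ∣ 42, solutions exist.
Dividing through by 14 reduces the equation to 2x + 1y = 3.
With a unit coefficient on y, (x, y) = (0, 3) is an immediate solution.
Check: 28·0 + 14·3 = 0 + 42 = 42. ✓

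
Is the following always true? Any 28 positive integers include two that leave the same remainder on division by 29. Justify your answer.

No, the set {22, 23, 24, 25, 26, 27, 28, 29, 30, 31, 32, 33, 34, 35, 36, 37, 38, 39, 40, 41, 42, 43, 44, 45, 46, 47, 48, 49} is a counterexample.

Try 28 consecutive integers, 22, 23, …, 49. Their remainders mod 29 are 22, 23, 24, 25, 26, 27, 28, 0, 1, 2, 3, 4, 5, 6, 7, 8, 9, 10, 11, 12, 13, 14, 15, 16, 17, 18, 19, 20 — pairwise different, as any 28 ≤ 29 consecutive integers have distinct residues.
So no two of them leave the same remainder on division by 29; the claim fails for this set.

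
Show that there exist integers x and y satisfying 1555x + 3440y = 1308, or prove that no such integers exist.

No, no such integers exist.

Both 1555 and 3440 are divisible by gcd(1555, 3440) = 5, hence so is any combination 1555x + 3440y.
But 1308 = 5·261 + 3, so 5 ∤ 1308.
Hence no integers x, y satisfy the equation.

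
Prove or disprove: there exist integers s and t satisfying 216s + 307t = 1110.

s = 116, t = -78

216 and 307 are coprime, so 216s + 307t ranges over all of ℤ.
Dividing repeatedly: 307 = 1·216 + 91, 216 = 2·91 + 34, 91 = 2·34 + 23, 34 = 1·23 + 11, 23 = 2·11 + 1, 11 = 11·1 + 0.
Working back up the chain: 1 = 23 − 2·11 = 23 − 2·(34 − 1·23) = −2·34 + 3·23 = −2·34 + 3·(91 − 2·34) = 3·91 − 8·34 = 3·91 − 8·(216 − 2·91) = −8·216 + 19·91 = −8·216 + 19·(307 − 1·216) = 19·307 − 27·216. So 216·(-27) + 307·19 = 1.
Times 1110: 216·(-29970) + 307·21090 = 1110, so (-29970, 21090) solves it.
Shifting by a multiple of (307, −216) keeps it a solution: s = -29970 + 98·307 = 116, t = 21090 − 98·216 = -78.
Indeed 216·116 + 307·(-78) = 25056 − 23946 = 1110.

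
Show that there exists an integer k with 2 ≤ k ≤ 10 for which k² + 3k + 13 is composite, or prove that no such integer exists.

k = 10

At k = 10: 10² + 3·10 + 13 = 143 = 11·13, which is composite.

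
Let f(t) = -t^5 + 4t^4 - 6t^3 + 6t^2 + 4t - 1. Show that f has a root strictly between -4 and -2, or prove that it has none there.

f has no root in that interval.

The endpoint values f(-4) = 2511 and f(-2) = 159 are both positive. Claim: f(t) > 0 for every t in (-4, -2).
Substitute t = -2 − u, where 0 < u < 2 on the interval. Expanding, f(-2 − u) = u^5 + 14u^4 + 78u^3 + 218u^2 + 300u + 159.
The nonzero coefficients here are all positive, so for u > 0 every term is positive (or zero), and the constant term 159 is strictly positive.
Therefore f(t) > 0 throughout (-4, -2), and f has no zero there.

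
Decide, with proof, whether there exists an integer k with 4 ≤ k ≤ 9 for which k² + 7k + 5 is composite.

At k = 4: 4² + 7·4 + 5 = 49 = 7·7, which is composite.

k = 4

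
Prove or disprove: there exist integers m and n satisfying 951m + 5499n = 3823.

There are no such integers.

Any value of 951m + 5499n is a multiple of gcd(951, 5499) = 3.
But 3823 = 3·1274 + 1, so 3 ∤ 3823.
So the equation is unsolvable over ℤ.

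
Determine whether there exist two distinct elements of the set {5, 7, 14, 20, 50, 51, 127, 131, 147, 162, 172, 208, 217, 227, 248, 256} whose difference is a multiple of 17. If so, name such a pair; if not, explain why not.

There is no such pair.

Reduce each element modulo 17: 5↦5, 7↦7, 14↦14, 20↦3, 50↦16, 51↦0, 127↦8, 131↦12, 147↦11, 162↦9, 172↦2, 208↦4, 217↦13, 227↦6, 248↦10, 256↦1.
All 16 residues are distinct, so no two elements differ by a multiple of 17.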